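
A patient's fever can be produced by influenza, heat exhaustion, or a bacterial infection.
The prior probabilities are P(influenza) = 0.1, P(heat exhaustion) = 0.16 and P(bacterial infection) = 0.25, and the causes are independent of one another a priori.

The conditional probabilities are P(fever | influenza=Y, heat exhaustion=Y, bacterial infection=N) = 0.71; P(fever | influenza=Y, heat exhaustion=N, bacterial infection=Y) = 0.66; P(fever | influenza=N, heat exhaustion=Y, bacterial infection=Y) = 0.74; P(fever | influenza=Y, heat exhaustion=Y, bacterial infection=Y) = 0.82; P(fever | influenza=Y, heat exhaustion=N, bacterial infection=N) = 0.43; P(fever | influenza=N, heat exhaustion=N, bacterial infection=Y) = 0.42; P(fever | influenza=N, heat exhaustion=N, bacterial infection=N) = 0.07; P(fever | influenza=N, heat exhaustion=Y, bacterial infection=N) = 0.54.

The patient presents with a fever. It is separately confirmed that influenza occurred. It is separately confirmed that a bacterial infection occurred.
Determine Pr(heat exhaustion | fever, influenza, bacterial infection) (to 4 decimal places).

Numerator (weight on configurations with heat exhaustion): 0.82×0.16 = 0.131200
Denominator P(fever | influenza, bacterial infection): 0.66×0.84 + 0.82×0.16 = 0.685600
Posterior = 0.131200 / 0.685600 ≈ 0.1914

Pr(heat exhaustion | fever, influenza, bacterial infection) ≈ 0.1914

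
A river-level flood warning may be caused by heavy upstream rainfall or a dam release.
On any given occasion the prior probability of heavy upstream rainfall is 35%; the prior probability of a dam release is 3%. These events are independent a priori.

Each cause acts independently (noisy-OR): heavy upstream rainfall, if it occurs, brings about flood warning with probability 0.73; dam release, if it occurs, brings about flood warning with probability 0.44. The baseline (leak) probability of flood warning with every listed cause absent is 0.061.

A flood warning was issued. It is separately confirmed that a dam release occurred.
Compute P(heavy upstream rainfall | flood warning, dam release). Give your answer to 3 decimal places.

Under noisy-OR, P(flood warning | causes) = 1 − (1−0.061)·∏(1−qᵢ) over the active causes.
P(flood warning | dam release) = 0.47416·0.65 + 0.858023·0.35 = 0.308204 + 0.300308 = 0.608512
The heavy upstream rainfall-present share is 0.858023·0.35 = 0.300308.
So P(heavy upstream rainfall | flood warning, dam release) = 0.300308/0.608512 ≈ 0.494.

P(heavy upstream rainfall | flood warning, dam release) ≈ 0.494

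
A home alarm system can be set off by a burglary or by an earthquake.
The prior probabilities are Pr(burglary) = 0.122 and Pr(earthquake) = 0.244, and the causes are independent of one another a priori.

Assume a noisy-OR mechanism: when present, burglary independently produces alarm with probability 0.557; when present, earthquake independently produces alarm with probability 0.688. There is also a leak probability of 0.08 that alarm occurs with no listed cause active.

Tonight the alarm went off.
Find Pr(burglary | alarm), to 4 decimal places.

Pr(burglary | alarm) ≈ 0.2814

Under noisy-OR, P(alarm | causes) = 1 − (1−0.08)·∏(1−qᵢ) over the active causes.
Enumerate the 4 (burglary, earthquake) configurations and weight by the priors:
  P(alarm) = 0.08·0.878·0.756 + 0.71296·0.878·0.244 + 0.59244·0.122·0.756 + 0.872841·0.122·0.244
        = 0.053101 + 0.152739 + 0.054642 + 0.025983 = 0.286465
The terms with burglary present sum to 0.080625, so
  P(burglary | alarm) = 0.080625 / 0.286465 ≈ 0.2814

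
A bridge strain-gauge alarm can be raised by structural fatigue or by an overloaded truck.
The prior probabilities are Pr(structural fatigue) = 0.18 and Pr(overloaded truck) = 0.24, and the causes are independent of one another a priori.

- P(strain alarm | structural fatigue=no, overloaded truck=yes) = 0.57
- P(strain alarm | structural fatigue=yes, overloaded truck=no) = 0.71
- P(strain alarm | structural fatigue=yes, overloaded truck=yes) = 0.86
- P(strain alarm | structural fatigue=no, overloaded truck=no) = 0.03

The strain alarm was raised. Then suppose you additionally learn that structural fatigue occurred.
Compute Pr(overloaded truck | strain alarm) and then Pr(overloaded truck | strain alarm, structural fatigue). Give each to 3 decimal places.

Pr(overloaded truck | strain alarm) ≈ 0.563; Pr(overloaded truck | strain alarm, structural fatigue) ≈ 0.277

For the numerator, keep only overloaded truck=true terms: 0.112176 + 0.037152 = 0.149328
Denominator P(strain alarm): 0.03*0.82*0.76 + 0.57*0.82*0.24 + 0.71*0.18*0.76 + 0.86*0.18*0.24 = 0.265152
Posterior = 0.149328 / 0.265152 ≈ 0.563

With the extra evidence:
Enumerate both values of overloaded truck and weight by the priors:
  P(strain alarm | structural fatigue) = 0.71*0.76 + 0.86*0.24
        = 0.539600 + 0.206400 = 0.746000
Keeping only the overloaded truck-present terms gives 0.206400, so
  P(overloaded truck | strain alarm, structural fatigue) = 0.206400 / 0.746000 ≈ 0.277
Conditioning on structural fatigue lowers the posterior on overloaded truck: the classic explaining-away effect in a common-effect structure.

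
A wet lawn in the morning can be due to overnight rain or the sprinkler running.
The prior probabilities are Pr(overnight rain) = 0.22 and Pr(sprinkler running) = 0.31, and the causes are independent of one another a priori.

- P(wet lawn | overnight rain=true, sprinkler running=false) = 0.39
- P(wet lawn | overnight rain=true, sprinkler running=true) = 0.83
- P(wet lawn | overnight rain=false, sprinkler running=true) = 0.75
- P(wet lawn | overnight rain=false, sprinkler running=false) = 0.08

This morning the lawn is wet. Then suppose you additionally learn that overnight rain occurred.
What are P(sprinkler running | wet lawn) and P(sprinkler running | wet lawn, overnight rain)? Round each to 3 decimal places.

P(sprinkler running | wet lawn) ≈ 0.699; P(sprinkler running | wet lawn, overnight rain) ≈ 0.489

Numerator (weight on configurations with sprinkler running): 0.181350 + 0.056606 = 0.237956
Normalizer over all consistent configurations: 0.08×0.78×0.69 + 0.75×0.78×0.31 + 0.39×0.22×0.69 + 0.83×0.22×0.31 = 0.340214
Posterior = 0.237956 / 0.340214 ≈ 0.699

Now also conditioning on overnight rain=true:
By total probability over both values of sprinkler running:
  P(wet lawn | overnight rain) = 0.39×0.69 + 0.83×0.31
        = 0.269100 + 0.257300 = 0.526400
Keeping only the sprinkler running-present terms gives 0.257300, so
  P(sprinkler running | wet lawn, overnight rain) = 0.257300 / 0.526400 ≈ 0.489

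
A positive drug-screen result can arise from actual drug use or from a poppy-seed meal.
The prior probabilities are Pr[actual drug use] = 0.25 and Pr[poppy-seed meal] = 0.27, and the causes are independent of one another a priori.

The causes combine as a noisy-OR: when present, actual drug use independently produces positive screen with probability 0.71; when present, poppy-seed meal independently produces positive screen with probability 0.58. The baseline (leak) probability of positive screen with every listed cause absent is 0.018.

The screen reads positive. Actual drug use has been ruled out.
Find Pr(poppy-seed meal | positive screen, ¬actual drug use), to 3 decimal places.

Under noisy-OR, P(positive screen | causes) = 1 − (1−0.018)·∏(1−qᵢ) over the active causes.
By total probability over both values of poppy-seed meal:
  P(positive screen | ¬actual drug use) = 0.018*0.73 + 0.58756*0.27
        = 0.013140 + 0.158641 = 0.171781
The terms with poppy-seed meal present sum to 0.158641, so
  P(poppy-seed meal | positive screen, ¬actual drug use) = 0.158641 / 0.171781 ≈ 0.924

Pr(poppy-seed meal | positive screen, ¬actual drug use) ≈ 0.924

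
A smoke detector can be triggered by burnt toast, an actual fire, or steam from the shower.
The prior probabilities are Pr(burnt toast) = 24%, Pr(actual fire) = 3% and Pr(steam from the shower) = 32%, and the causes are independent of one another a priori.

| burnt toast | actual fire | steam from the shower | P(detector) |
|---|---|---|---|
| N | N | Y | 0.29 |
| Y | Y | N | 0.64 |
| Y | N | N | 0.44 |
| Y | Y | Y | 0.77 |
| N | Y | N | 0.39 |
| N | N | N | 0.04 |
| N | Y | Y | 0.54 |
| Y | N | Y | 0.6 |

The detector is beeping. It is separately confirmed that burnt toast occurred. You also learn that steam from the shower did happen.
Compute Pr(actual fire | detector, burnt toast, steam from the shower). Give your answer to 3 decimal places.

P(detector | burnt toast, steam from the shower) = 0.6*0.97 + 0.77*0.03 = 0.582000 + 0.023100 = 0.605100
The actual fire-present share is 0.77*0.03 = 0.023100.
So P(actual fire | detector, burnt toast, steam from the shower) = 0.023100/0.605100 ≈ 0.038.

Pr(actual fire | detector, burnt toast, steam from the shower) ≈ 0.038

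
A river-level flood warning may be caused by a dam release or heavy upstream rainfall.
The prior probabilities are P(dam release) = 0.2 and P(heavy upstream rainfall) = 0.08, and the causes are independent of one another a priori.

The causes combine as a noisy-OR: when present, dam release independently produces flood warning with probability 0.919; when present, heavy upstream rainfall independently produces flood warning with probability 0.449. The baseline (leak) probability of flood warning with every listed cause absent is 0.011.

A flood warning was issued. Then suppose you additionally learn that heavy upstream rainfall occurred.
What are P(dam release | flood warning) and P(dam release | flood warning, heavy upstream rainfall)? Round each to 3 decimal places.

Under noisy-OR, P(flood warning | causes) = 1 − (1−0.011)·∏(1−qᵢ) over the active causes.
P(flood warning) = 0.011×0.8×0.92 + 0.455061×0.8×0.08 + 0.919891×0.2×0.92 + 0.95586×0.2×0.08 = 0.008096 + 0.029124 + 0.169260 + 0.015294 = 0.221774
Restricting to configurations with dam release present: 0.169260 + 0.015294 = 0.184554.
P(dam release | flood warning) = 0.184554 / 0.221774 ≈ 0.832

Now also conditioning on heavy upstream rainfall=true:
Numerator (weight on configurations with dam release): 0.95586×0.2 = 0.191172
The normalizing constant is 0.455061×0.8 + 0.95586×0.2 = 0.555221
Posterior = 0.191172 / 0.555221 ≈ 0.344
The drop from 0.832 to 0.344 is the explaining-away (discounting) effect.

P(dam release | flood warning) ≈ 0.832; P(dam release | flood warning, heavy upstream rainfall) ≈ 0.344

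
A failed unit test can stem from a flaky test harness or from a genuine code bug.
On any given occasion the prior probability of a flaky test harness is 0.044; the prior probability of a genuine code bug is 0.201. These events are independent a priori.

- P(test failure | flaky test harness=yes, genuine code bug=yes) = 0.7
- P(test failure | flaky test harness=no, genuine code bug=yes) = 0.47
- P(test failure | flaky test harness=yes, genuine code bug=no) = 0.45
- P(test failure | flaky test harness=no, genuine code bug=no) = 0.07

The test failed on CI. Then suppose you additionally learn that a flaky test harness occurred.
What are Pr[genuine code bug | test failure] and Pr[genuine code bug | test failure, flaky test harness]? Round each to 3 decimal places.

By total probability over the 4 (flaky test harness, genuine code bug) configurations:
  P(test failure) = 0.07×0.956×0.799 + 0.47×0.956×0.201 + 0.45×0.044×0.799 + 0.7×0.044×0.201
        = 0.053469 + 0.090313 + 0.015820 + 0.006191 = 0.165793
Configurations with genuine code bug contribute 0.096504, so
  P(genuine code bug | test failure) = 0.096504 / 0.165793 ≈ 0.582

Now condition on the additional information:
Weight on genuine code bug=true, given the evidence: 0.7·0.201 = 0.140700
Normalizer over all consistent configurations: 0.45·0.799 + 0.7·0.201 = 0.500250
P(genuine code bug | test failure, flaky test harness) = 0.140700/0.500250 ≈ 0.281
This is intercausal reasoning (explaining away): once flaky test harness accounts for the test failure, genuine code bug becomes less likely.

Pr[genuine code bug | test failure] ≈ 0.582; Pr[genuine code bug | test failure, flaky test harness] ≈ 0.281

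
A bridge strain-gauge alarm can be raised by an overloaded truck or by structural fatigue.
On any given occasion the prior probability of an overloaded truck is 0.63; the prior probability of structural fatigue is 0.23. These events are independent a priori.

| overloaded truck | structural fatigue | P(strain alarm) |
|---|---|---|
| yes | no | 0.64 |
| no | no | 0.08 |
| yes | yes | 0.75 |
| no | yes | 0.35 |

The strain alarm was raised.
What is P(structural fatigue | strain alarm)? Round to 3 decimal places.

Weight on structural fatigue=true, given the evidence: 0.029785 + 0.108675 = 0.138460
Normalizer over all consistent configurations: 0.08·0.37·0.77 + 0.35·0.37·0.23 + 0.64·0.63·0.77 + 0.75·0.63·0.23 = 0.471716
Posterior = 0.138460 / 0.471716 ≈ 0.294

P(structural fatigue | strain alarm) ≈ 0.294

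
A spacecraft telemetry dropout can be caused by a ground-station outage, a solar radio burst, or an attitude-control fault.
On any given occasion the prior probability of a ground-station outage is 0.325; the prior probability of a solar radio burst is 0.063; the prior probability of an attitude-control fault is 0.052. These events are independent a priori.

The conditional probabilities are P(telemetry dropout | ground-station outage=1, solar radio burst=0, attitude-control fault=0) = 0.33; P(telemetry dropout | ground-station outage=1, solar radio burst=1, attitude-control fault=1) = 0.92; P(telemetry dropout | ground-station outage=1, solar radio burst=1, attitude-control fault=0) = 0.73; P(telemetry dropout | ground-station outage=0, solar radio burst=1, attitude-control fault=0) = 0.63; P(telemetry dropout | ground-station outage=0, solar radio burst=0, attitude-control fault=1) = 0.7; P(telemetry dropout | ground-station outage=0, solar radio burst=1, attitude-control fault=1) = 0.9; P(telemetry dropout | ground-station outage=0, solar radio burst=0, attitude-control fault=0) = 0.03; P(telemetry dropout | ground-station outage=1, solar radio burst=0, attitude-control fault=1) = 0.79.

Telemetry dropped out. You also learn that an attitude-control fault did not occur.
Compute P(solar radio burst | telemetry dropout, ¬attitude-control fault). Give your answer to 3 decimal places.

P(solar radio burst | telemetry dropout, ¬attitude-control fault) ≈ 0.259

Enumerate the 4 (ground-station outage, solar radio burst) configurations and weight by the priors:
  P(telemetry dropout | ¬attitude-control fault) = 0.03·0.675·0.937 + 0.63·0.675·0.063 + 0.33·0.325·0.937 + 0.73·0.325·0.063
        = 0.018974 + 0.026791 + 0.100493 + 0.014947 = 0.161205
Keeping only the solar radio burst-present terms gives 0.041738, so
  P(solar radio burst | telemetry dropout, ¬attitude-control fault) = 0.041738 / 0.161205 ≈ 0.259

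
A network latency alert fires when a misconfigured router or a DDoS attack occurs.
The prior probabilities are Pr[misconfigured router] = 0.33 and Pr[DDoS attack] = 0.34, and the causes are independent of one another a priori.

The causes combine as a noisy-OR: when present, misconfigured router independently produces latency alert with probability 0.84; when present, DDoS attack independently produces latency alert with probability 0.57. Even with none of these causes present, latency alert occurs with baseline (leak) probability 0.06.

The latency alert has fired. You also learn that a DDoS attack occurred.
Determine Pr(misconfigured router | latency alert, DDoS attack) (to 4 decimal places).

Pr(misconfigured router | latency alert, DDoS attack) ≈ 0.4361

Under noisy-OR, P(latency alert | causes) = 1 − (1−0.06)·∏(1−qᵢ) over the active causes.
P(latency alert | DDoS attack) = 0.5958×0.67 + 0.935328×0.33 = 0.399186 + 0.308658 = 0.707844
Of this, 0.308658 comes from 0.935328×0.33 (the misconfigured router=true cases).
So P(misconfigured router | latency alert, DDoS attack) = 0.308658/0.707844 ≈ 0.4361.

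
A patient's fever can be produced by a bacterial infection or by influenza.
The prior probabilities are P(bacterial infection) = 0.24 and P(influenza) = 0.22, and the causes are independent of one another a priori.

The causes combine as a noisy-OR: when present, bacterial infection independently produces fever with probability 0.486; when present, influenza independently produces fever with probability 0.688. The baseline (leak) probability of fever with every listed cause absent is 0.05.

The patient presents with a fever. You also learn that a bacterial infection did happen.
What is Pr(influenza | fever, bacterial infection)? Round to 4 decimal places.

Under noisy-OR, P(fever | causes) = 1 − (1−0.05)·∏(1−qᵢ) over the active causes.
P(fever | bacterial infection) = 0.5117*0.78 + 0.84765*0.22 = 0.399126 + 0.186483 = 0.585609
The influenza-present share is 0.84765*0.22 = 0.186483.
Hence the posterior is 0.186483/0.585609 ≈ 0.3184.

Pr(influenza | fever, bacterial infection) ≈ 0.3184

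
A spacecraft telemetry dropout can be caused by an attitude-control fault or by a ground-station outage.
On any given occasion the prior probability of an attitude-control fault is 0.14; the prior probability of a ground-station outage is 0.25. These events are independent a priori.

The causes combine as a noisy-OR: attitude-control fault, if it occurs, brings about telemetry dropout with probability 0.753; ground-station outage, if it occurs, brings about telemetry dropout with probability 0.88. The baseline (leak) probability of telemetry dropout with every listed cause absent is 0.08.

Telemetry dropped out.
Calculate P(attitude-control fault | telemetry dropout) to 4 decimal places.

P(attitude-control fault | telemetry dropout) ≈ 0.3217

Under noisy-OR, P(telemetry dropout | causes) = 1 − (1−0.08)·∏(1−qᵢ) over the active causes.
P(telemetry dropout) = 0.08·0.86·0.75 + 0.8896·0.86·0.25 + 0.77276·0.14·0.75 + 0.972731·0.14·0.25 = 0.051600 + 0.191264 + 0.081140 + 0.034046 = 0.358050
The attitude-control fault-present share is 0.081140 + 0.034046 = 0.115186.
P(attitude-control fault | telemetry dropout) = 0.115186 / 0.358050 ≈ 0.3217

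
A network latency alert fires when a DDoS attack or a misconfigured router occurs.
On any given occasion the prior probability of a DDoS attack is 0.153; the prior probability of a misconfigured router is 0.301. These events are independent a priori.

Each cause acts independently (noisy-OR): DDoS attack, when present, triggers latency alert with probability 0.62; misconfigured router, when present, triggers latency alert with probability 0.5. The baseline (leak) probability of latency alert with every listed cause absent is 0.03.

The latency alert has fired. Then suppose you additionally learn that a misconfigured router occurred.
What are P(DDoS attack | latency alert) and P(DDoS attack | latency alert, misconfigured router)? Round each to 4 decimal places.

Under noisy-OR, P(latency alert | causes) = 1 − (1−0.03)·∏(1−qᵢ) over the active causes.
Numerator (weight on configurations with DDoS attack): 0.067526 + 0.037565 = 0.105091
Normalizer over all consistent configurations: 0.03×0.847×0.699 + 0.515×0.847×0.301 + 0.6314×0.153×0.699 + 0.8157×0.153×0.301 = 0.254151
P(DDoS attack | latency alert) = 0.105091/0.254151 ≈ 0.4135

With the extra evidence:
By total probability over both values of DDoS attack:
  P(latency alert | misconfigured router) = 0.515·0.847 + 0.8157·0.153
        = 0.436205 + 0.124802 = 0.561007
Keeping only the DDoS attack-present terms gives 0.124802, so
  P(DDoS attack | latency alert, misconfigured router) = 0.124802 / 0.561007 ≈ 0.2225
This is intercausal reasoning (explaining away): once misconfigured router accounts for the latency alert, DDoS attack becomes less likely.

P(DDoS attack | latency alert) ≈ 0.4135; P(DDoS attack | latency alert, misconfigured router) ≈ 0.2225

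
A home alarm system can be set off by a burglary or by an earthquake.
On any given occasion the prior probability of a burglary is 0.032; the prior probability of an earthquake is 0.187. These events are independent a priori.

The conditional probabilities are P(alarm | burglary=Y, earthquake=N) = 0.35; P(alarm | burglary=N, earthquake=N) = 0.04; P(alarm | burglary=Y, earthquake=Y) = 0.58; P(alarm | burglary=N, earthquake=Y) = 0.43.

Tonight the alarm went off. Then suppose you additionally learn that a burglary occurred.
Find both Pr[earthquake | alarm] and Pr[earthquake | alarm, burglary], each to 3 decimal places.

Pr[earthquake | alarm] ≈ 0.667; Pr[earthquake | alarm, burglary] ≈ 0.276

Numerator (weight on configurations with earthquake): 0.077837 + 0.003471 = 0.081308
Normalizer over all consistent configurations: 0.04*0.968*0.813 + 0.43*0.968*0.187 + 0.35*0.032*0.813 + 0.58*0.032*0.187 = 0.121893
Posterior = 0.081308 / 0.121893 ≈ 0.667

Now also conditioning on burglary=true:
For the numerator, keep only earthquake=true terms: 0.58*0.187 = 0.108460
Normalizer over all consistent configurations: 0.35*0.813 + 0.58*0.187 = 0.393010
P(earthquake | alarm, burglary) = 0.108460/0.393010 ≈ 0.276
— burglary explains away the evidence for earthquake.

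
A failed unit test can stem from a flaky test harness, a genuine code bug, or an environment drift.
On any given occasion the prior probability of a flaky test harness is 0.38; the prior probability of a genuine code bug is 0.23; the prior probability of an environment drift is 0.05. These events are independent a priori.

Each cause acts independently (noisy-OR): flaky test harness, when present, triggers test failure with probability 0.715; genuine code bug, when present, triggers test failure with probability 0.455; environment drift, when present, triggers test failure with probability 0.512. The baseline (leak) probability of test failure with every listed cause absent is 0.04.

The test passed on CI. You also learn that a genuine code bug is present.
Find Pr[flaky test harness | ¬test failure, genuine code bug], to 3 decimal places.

Under noisy-OR, P(test failure | causes) = 1 − (1−0.04)·∏(1−qᵢ) over the active causes.
P(¬test failure | genuine code bug) = 0.5232·0.62·0.95 + 0.255322·0.62·0.05 + 0.149112·0.38·0.95 + 0.072767·0.38·0.05 = 0.308165 + 0.007915 + 0.053829 + 0.001383 = 0.371292
Restricting to configurations with flaky test harness present: 0.053829 + 0.001383 = 0.055212.
P(flaky test harness | ¬test failure, genuine code bug) = 0.055212 / 0.371292 ≈ 0.149

Pr[flaky test harness | ¬test failure, genuine code bug] ≈ 0.149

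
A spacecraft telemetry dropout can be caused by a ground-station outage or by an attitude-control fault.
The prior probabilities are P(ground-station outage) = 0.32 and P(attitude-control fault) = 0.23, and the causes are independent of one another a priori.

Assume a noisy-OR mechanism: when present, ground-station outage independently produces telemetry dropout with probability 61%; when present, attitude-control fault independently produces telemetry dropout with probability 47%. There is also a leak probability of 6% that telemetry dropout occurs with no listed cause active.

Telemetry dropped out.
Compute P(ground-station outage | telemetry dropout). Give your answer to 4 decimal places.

Under noisy-OR, P(telemetry dropout | causes) = 1 − (1−0.06)·∏(1−qᵢ) over the active causes.
Numerator (weight on configurations with ground-station outage): 0.156070 + 0.059300 = 0.215370
Normalizer over all consistent configurations: 0.06×0.68×0.77 + 0.5018×0.68×0.23 + 0.6334×0.32×0.77 + 0.805702×0.32×0.23 = 0.325268
P(ground-station outage | telemetry dropout) = 0.215370/0.325268 ≈ 0.6621

P(ground-station outage | telemetry dropout) ≈ 0.6621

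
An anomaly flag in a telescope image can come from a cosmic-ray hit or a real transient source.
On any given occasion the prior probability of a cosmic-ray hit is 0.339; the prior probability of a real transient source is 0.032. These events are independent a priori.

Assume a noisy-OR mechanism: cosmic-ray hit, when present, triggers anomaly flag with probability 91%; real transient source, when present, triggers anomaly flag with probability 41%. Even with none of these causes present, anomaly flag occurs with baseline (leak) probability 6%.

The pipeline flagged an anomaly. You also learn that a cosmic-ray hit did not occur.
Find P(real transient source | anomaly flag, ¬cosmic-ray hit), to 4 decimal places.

Under noisy-OR, P(anomaly flag | causes) = 1 − (1−0.06)·∏(1−qᵢ) over the active causes.
Sum P(anomaly flag|·) weighted by the priors over both values of real transient source:
  P(anomaly flag | ¬cosmic-ray hit) = 0.06×0.968 + 0.4454×0.032
        = 0.058080 + 0.014253 = 0.072333
Configurations with real transient source contribute 0.014253, so
  P(real transient source | anomaly flag, ¬cosmic-ray hit) = 0.014253 / 0.072333 ≈ 0.1970

P(real transient source | anomaly flag, ¬cosmic-ray hit) ≈ 0.1970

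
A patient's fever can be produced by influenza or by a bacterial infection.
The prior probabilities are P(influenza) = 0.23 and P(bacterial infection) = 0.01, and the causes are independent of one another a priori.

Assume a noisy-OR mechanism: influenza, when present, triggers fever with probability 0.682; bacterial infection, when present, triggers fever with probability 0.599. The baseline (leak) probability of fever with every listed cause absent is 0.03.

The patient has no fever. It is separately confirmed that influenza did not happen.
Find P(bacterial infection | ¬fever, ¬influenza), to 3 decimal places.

P(bacterial infection | ¬fever, ¬influenza) ≈ 0.004

Under noisy-OR, P(fever | causes) = 1 − (1−0.03)·∏(1−qᵢ) over the active causes.
For the numerator, keep only bacterial infection=true terms: 0.38897*0.01 = 0.003890
Denominator P(¬fever | ¬influenza): 0.97*0.99 + 0.38897*0.01 = 0.964190
Posterior = 0.003890 / 0.964190 ≈ 0.004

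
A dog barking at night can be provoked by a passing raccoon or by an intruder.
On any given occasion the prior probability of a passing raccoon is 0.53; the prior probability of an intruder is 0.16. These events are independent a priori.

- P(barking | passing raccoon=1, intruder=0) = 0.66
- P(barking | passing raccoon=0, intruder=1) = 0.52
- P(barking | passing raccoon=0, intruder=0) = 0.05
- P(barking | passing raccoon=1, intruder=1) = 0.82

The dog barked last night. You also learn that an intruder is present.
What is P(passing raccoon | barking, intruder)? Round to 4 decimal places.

P(passing raccoon | barking, intruder) ≈ 0.6401

Sum P(barking|·) weighted by the priors over both values of passing raccoon:
  P(barking | intruder) = 0.52*0.47 + 0.82*0.53
        = 0.244400 + 0.434600 = 0.679000
Configurations with passing raccoon contribute 0.434600, so
  P(passing raccoon | barking, intruder) = 0.434600 / 0.679000 ≈ 0.6401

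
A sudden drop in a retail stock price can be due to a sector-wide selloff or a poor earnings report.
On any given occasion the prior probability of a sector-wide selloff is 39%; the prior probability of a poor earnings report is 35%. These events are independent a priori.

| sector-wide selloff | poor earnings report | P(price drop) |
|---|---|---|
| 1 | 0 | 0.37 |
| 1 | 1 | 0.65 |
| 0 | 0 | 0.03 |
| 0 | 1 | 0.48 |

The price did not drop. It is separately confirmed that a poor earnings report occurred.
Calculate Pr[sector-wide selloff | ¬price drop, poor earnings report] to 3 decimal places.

Pr[sector-wide selloff | ¬price drop, poor earnings report] ≈ 0.301

By total probability over both values of sector-wide selloff:
  P(¬price drop | poor earnings report) = 0.52×0.61 + 0.35×0.39
        = 0.317200 + 0.136500 = 0.453700
The terms with sector-wide selloff present sum to 0.136500, so
  P(sector-wide selloff | ¬price drop, poor earnings report) = 0.136500 / 0.453700 ≈ 0.301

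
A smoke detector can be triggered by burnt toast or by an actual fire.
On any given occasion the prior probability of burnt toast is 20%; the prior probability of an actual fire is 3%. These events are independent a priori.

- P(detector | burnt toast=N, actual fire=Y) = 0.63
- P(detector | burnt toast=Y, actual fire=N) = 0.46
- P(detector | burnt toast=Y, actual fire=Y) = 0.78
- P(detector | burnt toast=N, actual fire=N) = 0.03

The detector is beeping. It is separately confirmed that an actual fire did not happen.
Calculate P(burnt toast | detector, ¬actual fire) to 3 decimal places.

P(burnt toast | detector, ¬actual fire) ≈ 0.793

Enumerate both values of burnt toast and weight by the priors:
  P(detector | ¬actual fire) = 0.03·0.8 + 0.46·0.2
        = 0.024000 + 0.092000 = 0.116000
Keeping only the burnt toast-present terms gives 0.092000, so
  P(burnt toast | detector, ¬actual fire) = 0.092000 / 0.116000 ≈ 0.793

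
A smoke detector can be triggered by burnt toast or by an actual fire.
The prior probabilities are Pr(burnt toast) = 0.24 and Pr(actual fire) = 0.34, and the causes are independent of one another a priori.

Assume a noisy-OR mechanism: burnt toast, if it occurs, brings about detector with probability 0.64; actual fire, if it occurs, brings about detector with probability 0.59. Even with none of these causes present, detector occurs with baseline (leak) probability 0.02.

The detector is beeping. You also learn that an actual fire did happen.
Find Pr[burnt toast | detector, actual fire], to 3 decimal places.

Pr[burnt toast | detector, actual fire] ≈ 0.311

Under noisy-OR, P(detector | causes) = 1 − (1−0.02)·∏(1−qᵢ) over the active causes.
Sum P(detector|·) weighted by the priors over both values of burnt toast:
  P(detector | actual fire) = 0.5982×0.76 + 0.855352×0.24
        = 0.454632 + 0.205284 = 0.659916
Configurations with burnt toast contribute 0.205284, so
  P(burnt toast | detector, actual fire) = 0.205284 / 0.659916 ≈ 0.311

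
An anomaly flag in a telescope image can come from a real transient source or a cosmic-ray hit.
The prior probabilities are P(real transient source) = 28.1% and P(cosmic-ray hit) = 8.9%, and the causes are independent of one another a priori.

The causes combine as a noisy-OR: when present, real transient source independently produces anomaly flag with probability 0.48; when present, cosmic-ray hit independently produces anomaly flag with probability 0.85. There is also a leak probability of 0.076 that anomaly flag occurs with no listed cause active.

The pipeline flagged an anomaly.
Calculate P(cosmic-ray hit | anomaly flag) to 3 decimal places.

P(cosmic-ray hit | anomaly flag) ≈ 0.300

Under noisy-OR, P(anomaly flag | causes) = 1 − (1−0.076)·∏(1−qᵢ) over the active causes.
P(anomaly flag) = 0.076*0.719*0.911 + 0.8614*0.719*0.089 + 0.51952*0.281*0.911 + 0.927928*0.281*0.089 = 0.049781 + 0.055122 + 0.132992 + 0.023207 = 0.261102
Of this, 0.078329 comes from 0.055122 + 0.023207 (the cosmic-ray hit=true cases).
Hence the posterior is 0.078329/0.261102 ≈ 0.300.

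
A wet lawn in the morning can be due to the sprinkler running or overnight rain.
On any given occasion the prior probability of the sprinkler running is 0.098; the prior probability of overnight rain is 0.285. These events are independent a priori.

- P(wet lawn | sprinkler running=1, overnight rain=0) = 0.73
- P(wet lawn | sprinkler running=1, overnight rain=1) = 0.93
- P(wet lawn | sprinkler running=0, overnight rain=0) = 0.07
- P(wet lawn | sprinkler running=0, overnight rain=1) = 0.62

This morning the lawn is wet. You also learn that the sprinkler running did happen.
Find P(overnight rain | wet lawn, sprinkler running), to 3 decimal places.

P(wet lawn | sprinkler running) = 0.73×0.715 + 0.93×0.285 = 0.521950 + 0.265050 = 0.787000
The overnight rain-present share is 0.93×0.285 = 0.265050.
So P(overnight rain | wet lawn, sprinkler running) = 0.265050/0.787000 ≈ 0.337.

P(overnight rain | wet lawn, sprinkler running) ≈ 0.337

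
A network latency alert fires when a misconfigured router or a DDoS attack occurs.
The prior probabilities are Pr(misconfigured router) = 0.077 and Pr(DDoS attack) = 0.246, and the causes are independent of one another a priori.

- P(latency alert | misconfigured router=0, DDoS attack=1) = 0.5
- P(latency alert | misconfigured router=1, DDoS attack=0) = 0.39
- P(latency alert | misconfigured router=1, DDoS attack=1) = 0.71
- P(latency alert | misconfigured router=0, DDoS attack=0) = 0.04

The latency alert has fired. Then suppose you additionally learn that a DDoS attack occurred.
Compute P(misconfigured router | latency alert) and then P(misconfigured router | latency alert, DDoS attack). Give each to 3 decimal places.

P(latency alert) = 0.04*0.923*0.754 + 0.5*0.923*0.246 + 0.39*0.077*0.754 + 0.71*0.077*0.246 = 0.027838 + 0.113529 + 0.022643 + 0.013449 = 0.177459
Restricting to configurations with misconfigured router present: 0.022643 + 0.013449 = 0.036092.
So P(misconfigured router | latency alert) = 0.036092/0.177459 ≈ 0.203.

Now also conditioning on DDoS attack=true:
Enumerate both values of misconfigured router and weight by the priors:
  P(latency alert | DDoS attack) = 0.5·0.923 + 0.71·0.077
        = 0.461500 + 0.054670 = 0.516170
Keeping only the misconfigured router-present terms gives 0.054670, so
  P(misconfigured router | latency alert, DDoS attack) = 0.054670 / 0.516170 ≈ 0.106
Conditioning on DDoS attack lowers the posterior on misconfigured router: the classic explaining-away effect in a common-effect structure.

P(misconfigured router | latency alert) ≈ 0.203; P(misconfigured router | latency alert, DDoS attack) ≈ 0.106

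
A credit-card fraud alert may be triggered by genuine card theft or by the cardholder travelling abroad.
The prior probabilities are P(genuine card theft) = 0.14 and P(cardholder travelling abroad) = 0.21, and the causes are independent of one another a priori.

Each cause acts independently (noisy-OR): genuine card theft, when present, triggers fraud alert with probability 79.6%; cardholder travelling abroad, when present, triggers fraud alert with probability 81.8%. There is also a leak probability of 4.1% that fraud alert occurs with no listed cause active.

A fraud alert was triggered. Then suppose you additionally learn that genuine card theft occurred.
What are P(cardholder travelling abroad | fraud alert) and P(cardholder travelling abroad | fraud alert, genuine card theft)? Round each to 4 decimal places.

Under noisy-OR, P(fraud alert | causes) = 1 − (1−0.041)·∏(1−qᵢ) over the active causes.
Weight on cardholder travelling abroad=true, given the evidence: 0.149078 + 0.028353 = 0.177431
Normalizer over all consistent configurations: 0.041×0.86×0.79 + 0.825462×0.86×0.21 + 0.804364×0.14×0.79 + 0.964394×0.14×0.21 = 0.294249
Posterior = 0.177431 / 0.294249 ≈ 0.6030

With the extra evidence:
P(fraud alert | genuine card theft) = 0.804364×0.79 + 0.964394×0.21 = 0.635448 + 0.202523 = 0.837971
Restricting to configurations with cardholder travelling abroad present: 0.964394×0.21 = 0.202523.
Hence the posterior is 0.202523/0.837971 ≈ 0.2417.

P(cardholder travelling abroad | fraud alert) ≈ 0.6030; P(cardholder travelling abroad | fraud alert, genuine card theft) ≈ 0.2417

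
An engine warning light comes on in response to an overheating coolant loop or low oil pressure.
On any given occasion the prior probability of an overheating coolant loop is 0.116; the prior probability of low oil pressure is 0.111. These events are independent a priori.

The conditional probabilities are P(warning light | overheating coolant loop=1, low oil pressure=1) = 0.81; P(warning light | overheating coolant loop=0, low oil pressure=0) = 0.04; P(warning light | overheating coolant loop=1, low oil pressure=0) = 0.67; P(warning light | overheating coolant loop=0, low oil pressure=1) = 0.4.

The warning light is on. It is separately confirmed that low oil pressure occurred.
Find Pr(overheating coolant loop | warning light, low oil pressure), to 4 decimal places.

P(warning light | low oil pressure) = 0.4·0.884 + 0.81·0.116 = 0.353600 + 0.093960 = 0.447560
The overheating coolant loop-present share is 0.81·0.116 = 0.093960.
Hence the posterior is 0.093960/0.447560 ≈ 0.2099.

Pr(overheating coolant loop | warning light, low oil pressure) ≈ 0.2099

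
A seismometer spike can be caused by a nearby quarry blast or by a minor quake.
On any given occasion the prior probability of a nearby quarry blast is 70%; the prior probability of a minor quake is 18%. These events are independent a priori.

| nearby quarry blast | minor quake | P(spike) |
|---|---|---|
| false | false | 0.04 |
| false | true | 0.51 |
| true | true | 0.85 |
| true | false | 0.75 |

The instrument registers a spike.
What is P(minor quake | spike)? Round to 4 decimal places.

Weight on minor quake=true, given the evidence: 0.027540 + 0.107100 = 0.134640
The normalizing constant is 0.04×0.3×0.82 + 0.51×0.3×0.18 + 0.75×0.7×0.82 + 0.85×0.7×0.18 = 0.574980
P(minor quake | spike) = 0.134640/0.574980 ≈ 0.2342

P(minor quake | spike) ≈ 0.2342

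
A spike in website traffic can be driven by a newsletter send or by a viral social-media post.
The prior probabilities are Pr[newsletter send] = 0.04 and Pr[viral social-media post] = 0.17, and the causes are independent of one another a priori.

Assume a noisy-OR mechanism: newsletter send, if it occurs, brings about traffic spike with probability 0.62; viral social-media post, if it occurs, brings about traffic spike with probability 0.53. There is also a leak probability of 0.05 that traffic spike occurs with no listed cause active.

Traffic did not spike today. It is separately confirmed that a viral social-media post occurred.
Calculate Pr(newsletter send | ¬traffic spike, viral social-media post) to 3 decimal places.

Pr(newsletter send | ¬traffic spike, viral social-media post) ≈ 0.016

Under noisy-OR, P(traffic spike | causes) = 1 − (1−0.05)·∏(1−qᵢ) over the active causes.
Weight on newsletter send=true, given the evidence: 0.16967·0.04 = 0.006787
Denominator P(¬traffic spike | viral social-media post): 0.4465·0.96 + 0.16967·0.04 = 0.435427
Posterior = 0.006787 / 0.435427 ≈ 0.016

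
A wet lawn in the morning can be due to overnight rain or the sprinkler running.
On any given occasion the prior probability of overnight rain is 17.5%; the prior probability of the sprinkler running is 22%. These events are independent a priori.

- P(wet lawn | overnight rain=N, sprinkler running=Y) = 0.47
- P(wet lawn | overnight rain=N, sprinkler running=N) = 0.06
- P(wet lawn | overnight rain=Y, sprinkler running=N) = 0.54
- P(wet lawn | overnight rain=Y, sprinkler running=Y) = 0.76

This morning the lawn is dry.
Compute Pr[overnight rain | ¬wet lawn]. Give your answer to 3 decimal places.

By total probability over the 4 (overnight rain, sprinkler running) configurations:
  P(¬wet lawn) = 0.94*0.825*0.78 + 0.53*0.825*0.22 + 0.46*0.175*0.78 + 0.24*0.175*0.22
        = 0.604890 + 0.096195 + 0.062790 + 0.009240 = 0.773115
Keeping only the overnight rain-present terms gives 0.072030, so
  P(overnight rain | ¬wet lawn) = 0.072030 / 0.773115 ≈ 0.093

Pr[overnight rain | ¬wet lawn] ≈ 0.093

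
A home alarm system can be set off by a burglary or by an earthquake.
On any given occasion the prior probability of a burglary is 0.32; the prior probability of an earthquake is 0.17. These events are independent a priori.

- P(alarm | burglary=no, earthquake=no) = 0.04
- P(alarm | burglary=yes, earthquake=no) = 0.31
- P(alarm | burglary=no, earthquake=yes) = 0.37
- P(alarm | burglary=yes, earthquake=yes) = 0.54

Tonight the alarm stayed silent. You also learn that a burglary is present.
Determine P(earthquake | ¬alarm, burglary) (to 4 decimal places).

P(¬alarm | burglary) = 0.69·0.83 + 0.46·0.17 = 0.572700 + 0.078200 = 0.650900
Restricting to configurations with earthquake present: 0.46·0.17 = 0.078200.
Hence the posterior is 0.078200/0.650900 ≈ 0.1201.

P(earthquake | ¬alarm, burglary) ≈ 0.1201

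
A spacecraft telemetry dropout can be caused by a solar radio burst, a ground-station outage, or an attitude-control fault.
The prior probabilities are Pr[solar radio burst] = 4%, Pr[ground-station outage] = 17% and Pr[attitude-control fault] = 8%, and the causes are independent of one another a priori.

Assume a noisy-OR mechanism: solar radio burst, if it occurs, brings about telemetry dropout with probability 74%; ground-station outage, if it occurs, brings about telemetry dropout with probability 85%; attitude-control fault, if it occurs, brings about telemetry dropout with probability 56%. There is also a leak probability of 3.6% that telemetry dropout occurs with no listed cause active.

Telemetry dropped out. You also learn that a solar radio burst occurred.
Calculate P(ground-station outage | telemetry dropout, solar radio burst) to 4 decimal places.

P(ground-station outage | telemetry dropout, solar radio burst) ≈ 0.2061

Under noisy-OR, P(telemetry dropout | causes) = 1 − (1−0.036)·∏(1−qᵢ) over the active causes.
P(telemetry dropout | solar radio burst) = 0.74936*0.83*0.92 + 0.889718*0.83*0.08 + 0.962404*0.17*0.92 + 0.983458*0.17*0.08 = 0.572211 + 0.059077 + 0.150520 + 0.013375 = 0.795183
Of this, 0.163895 comes from 0.150520 + 0.013375 (the ground-station outage=true cases).
Hence the posterior is 0.163895/0.795183 ≈ 0.2061.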